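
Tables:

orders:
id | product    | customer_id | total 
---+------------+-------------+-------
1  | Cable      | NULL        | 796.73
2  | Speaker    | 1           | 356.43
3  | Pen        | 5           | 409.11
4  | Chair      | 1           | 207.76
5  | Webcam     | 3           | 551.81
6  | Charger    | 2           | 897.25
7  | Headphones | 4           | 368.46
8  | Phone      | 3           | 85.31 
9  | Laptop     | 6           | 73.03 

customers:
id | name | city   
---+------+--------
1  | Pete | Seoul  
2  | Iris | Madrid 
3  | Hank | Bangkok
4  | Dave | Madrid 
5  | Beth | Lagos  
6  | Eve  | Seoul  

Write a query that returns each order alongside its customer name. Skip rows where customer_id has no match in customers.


INNER JOIN keeps only orders rows whose customer_id matches an id in customers. Walk through each order:
  - order 1 (Cable): customer_id=NULL, no match -> dropped
  - order 2 (Speaker): customer_id=1 -> matches Pete
  - order 3 (Pen): customer_id=5 -> matches Beth
  - order 4 (Chair): customer_id=1 -> matches Pete
  - order 5 (Webcam): customer_id=3 -> matches Hank
  - order 6 (Charger): customer_id=2 -> matches Iris
  - order 7 (Headphones): customer_id=4 -> matches Dave
  - order 8 (Phone): customer_id=3 -> matches Hank
  - order 9 (Laptop): customer_id=6 -> matches Eve
So 1 of 9 rows is dropped.

SQL:
SELECT a.product, b.name AS customer
FROM orders a
INNER JOIN customers b ON a.customer_id = b.id

Result:
product    | customer
-----------+---------
Speaker    | Pete    
Pen        | Beth    
Chair      | Pete    
Webcam     | Hank    
Charger    | Iris    
Headphones | Dave    
Phone      | Hank    
Laptop     | Eve     


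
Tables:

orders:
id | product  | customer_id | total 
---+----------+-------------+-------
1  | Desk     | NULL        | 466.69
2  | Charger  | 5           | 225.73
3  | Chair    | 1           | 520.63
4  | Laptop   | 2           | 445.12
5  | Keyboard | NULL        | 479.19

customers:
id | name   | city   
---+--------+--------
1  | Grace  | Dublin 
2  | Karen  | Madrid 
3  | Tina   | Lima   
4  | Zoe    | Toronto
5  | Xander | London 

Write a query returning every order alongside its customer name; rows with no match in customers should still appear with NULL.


LEFT JOIN keeps every row from orders (the left table); where customer_id has no match in customers, the customer columns become NULL. Walk through each order:
  - order 1 (Desk): customer_id=NULL, no match -> kept with NULL
  - order 2 (Charger): customer_id=5 -> matches Xander
  - order 3 (Chair): customer_id=1 -> matches Grace
  - order 4 (Laptop): customer_id=2 -> matches Karen
  - order 5 (Keyboard): customer_id=NULL, no match -> kept with NULL
All 5 rows appear; 2 have NULL customer.

SQL:
SELECT a.product, b.name AS customer
FROM orders a
LEFT JOIN customers b ON a.customer_id = b.id

Result:
product  | customer
---------+---------
Desk     | NULL    
Charger  | Xander  
Chair    | Grace   
Laptop   | Karen   
Keyboard | NULL    


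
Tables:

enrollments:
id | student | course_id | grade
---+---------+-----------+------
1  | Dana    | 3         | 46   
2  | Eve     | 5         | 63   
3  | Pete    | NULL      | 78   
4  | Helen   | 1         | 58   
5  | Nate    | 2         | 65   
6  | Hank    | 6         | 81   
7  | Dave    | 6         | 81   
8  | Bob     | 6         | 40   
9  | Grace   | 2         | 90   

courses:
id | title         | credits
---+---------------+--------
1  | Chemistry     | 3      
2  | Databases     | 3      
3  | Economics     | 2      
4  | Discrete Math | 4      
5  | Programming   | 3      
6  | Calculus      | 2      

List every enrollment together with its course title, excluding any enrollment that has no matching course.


INNER JOIN keeps only enrollments rows whose course_id matches an id in courses. Walk through each enrollment:
  - enrollment 1 (Dana): course_id=3 -> matches Economics
  - enrollment 2 (Eve): course_id=5 -> matches Programming
  - enrollment 3 (Pete): course_id=NULL, no match -> dropped
  - enrollment 4 (Helen): course_id=1 -> matches Chemistry
  - enrollment 5 (Nate): course_id=2 -> matches Databases
  - enrollment 6 (Hank): course_id=6 -> matches Calculus
  - enrollment 7 (Dave): course_id=6 -> matches Calculus
  - enrollment 8 (Bob): course_id=6 -> matches Calculus
  - enrollment 9 (Grace): course_id=2 -> matches Databases
So 1 of 9 rows is dropped.

SQL:
SELECT a.student, b.title AS course
FROM enrollments a
INNER JOIN courses b ON a.course_id = b.id

Result:
student | course     
--------+------------
Dana    | Economics  
Eve     | Programming
Helen   | Chemistry  
Nate    | Databases  
Hank    | Calculus   
Dave    | Calculus   
Bob     | Calculus   
Grace   | Databases  


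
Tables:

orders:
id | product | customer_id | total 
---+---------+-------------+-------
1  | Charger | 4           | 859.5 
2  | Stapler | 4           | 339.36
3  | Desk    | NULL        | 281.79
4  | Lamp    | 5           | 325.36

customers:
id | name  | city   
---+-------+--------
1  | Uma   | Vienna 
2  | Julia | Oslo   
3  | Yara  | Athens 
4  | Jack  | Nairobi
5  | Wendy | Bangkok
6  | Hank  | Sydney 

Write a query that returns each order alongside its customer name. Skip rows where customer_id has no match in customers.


INNER JOIN keeps only orders rows whose customer_id matches an id in customers. Walk through each order:
  - order 1 (Charger): customer_id=4 -> matches Jack
  - order 2 (Stapler): customer_id=4 -> matches Jack
  - order 3 (Desk): customer_id=NULL, no match -> dropped
  - order 4 (Lamp): customer_id=5 -> matches Wendy
So 1 of 4 rows is dropped.

SQL:
SELECT a.product, b.name AS customer
FROM orders a
INNER JOIN customers b ON a.customer_id = b.id

Result:
product | customer
--------+---------
Charger | Jack    
Stapler | Jack    
Lamp    | Wendy   


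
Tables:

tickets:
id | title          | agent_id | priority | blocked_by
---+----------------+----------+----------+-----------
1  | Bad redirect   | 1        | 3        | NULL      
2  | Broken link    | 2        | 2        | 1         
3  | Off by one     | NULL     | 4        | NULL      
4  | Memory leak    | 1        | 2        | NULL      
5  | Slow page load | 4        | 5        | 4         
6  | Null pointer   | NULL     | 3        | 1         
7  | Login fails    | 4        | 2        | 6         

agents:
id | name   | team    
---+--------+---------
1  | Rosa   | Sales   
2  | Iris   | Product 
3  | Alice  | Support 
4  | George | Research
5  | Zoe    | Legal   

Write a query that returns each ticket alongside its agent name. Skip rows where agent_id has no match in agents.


INNER JOIN keeps only tickets rows whose agent_id matches an id in agents. Walk through each ticket:
  - ticket 1 (Bad redirect): agent_id=1 -> matches Rosa
  - ticket 2 (Broken link): agent_id=2 -> matches Iris
  - ticket 3 (Off by one): agent_id=NULL, no match -> dropped
  - ticket 4 (Memory leak): agent_id=1 -> matches Rosa
  - ticket 5 (Slow page load): agent_id=4 -> matches George
  - ticket 6 (Null pointer): agent_id=NULL, no match -> dropped
  - ticket 7 (Login fails): agent_id=4 -> matches George
So 2 of 7 rows are dropped.

SQL:
SELECT a.title, b.name AS agent
FROM tickets a
INNER JOIN agents b ON a.agent_id = b.id

Result:
title          | agent 
---------------+-------
Bad redirect   | Rosa  
Broken link    | Iris  
Memory leak    | Rosa  
Slow page load | George
Login fails    | George


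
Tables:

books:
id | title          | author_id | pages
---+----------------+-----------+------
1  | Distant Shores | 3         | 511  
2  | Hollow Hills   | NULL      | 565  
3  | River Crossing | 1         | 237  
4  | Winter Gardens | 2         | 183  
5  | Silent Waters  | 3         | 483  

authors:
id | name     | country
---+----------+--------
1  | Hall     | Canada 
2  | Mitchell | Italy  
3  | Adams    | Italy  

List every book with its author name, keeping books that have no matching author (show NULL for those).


LEFT JOIN keeps every row from books (the left table); where author_id has no match in authors, the author columns become NULL. Walk through each book:
  - book 1 (Distant Shores): author_id=3 -> matches Adams
  - book 2 (Hollow Hills): author_id=NULL, no match -> kept with NULL
  - book 3 (River Crossing): author_id=1 -> matches Hall
  - book 4 (Winter Gardens): author_id=2 -> matches Mitchell
  - book 5 (Silent Waters): author_id=3 -> matches Adams
All 5 rows appear; 1 has NULL author.

SQL:
SELECT a.title, b.name AS author
FROM books a
LEFT JOIN authors b ON a.author_id = b.id

Result:
title          | author  
---------------+---------
Distant Shores | Adams   
Hollow Hills   | NULL    
River Crossing | Hall    
Winter Gardens | Mitchell
Silent Waters  | Adams   


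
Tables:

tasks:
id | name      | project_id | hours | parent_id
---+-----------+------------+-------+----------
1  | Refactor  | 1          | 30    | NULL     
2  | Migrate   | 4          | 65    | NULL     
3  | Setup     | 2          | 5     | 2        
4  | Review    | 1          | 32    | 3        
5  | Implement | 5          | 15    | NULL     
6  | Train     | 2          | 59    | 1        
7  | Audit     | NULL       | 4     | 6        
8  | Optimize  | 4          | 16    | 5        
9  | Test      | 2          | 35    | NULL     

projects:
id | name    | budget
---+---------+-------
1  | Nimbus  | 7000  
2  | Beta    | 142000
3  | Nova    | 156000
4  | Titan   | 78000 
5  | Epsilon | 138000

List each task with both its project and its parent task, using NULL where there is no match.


Two LEFT JOINs from the same base table tasks: one to projects via project_id, one to tasks itself via parent_id. Both are LEFT so every task is preserved.
Match against projects:
  - task 1 (Refactor): project_id=1 -> matches Nimbus
  - task 2 (Migrate): project_id=4 -> matches Titan
  - task 3 (Setup): project_id=2 -> matches Beta
  - task 4 (Review): project_id=1 -> matches Nimbus
  - task 5 (Implement): project_id=5 -> matches Epsilon
  - task 6 (Train): project_id=2 -> matches Beta
  - task 7 (Audit): project_id=NULL, no match -> kept with NULL
  - task 8 (Optimize): project_id=4 -> matches Titan
  - task 9 (Test): project_id=2 -> matches Beta
Match against tasks (self):
  - task 1 (Refactor): parent_id=NULL -> NULL
  - task 2 (Migrate): parent_id=NULL -> NULL
  - task 3 (Setup): parent_id=2 -> Migrate
  - task 4 (Review): parent_id=3 -> Setup
  - task 5 (Implement): parent_id=NULL -> NULL
  - task 6 (Train): parent_id=1 -> Refactor
  - task 7 (Audit): parent_id=6 -> Train
  - task 8 (Optimize): parent_id=5 -> Implement
  - task 9 (Test): parent_id=NULL -> NULL

SQL:
SELECT a.name, b.name AS project, c.name AS parent
FROM tasks a
LEFT JOIN projects b ON a.project_id = b.id
LEFT JOIN tasks c ON a.parent_id = c.id

Result:
name      | project | parent   
----------+---------+----------
Refactor  | Nimbus  | NULL     
Migrate   | Titan   | NULL     
Setup     | Beta    | Migrate  
Review    | Nimbus  | Setup    
Implement | Epsilon | NULL     
Train     | Beta    | Refactor 
Audit     | NULL    | Train    
Optimize  | Titan   | Implement
Test      | Beta    | NULL     


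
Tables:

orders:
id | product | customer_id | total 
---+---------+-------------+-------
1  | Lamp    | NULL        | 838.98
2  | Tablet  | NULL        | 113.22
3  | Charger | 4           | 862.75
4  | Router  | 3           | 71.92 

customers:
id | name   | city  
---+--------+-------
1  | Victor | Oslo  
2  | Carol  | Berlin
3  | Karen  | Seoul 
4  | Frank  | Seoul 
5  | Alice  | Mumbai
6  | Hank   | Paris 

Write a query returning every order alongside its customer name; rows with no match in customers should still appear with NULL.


LEFT JOIN keeps every row from orders (the left table); where customer_id has no match in customers, the customer columns become NULL. Walk through each order:
  - order 1 (Lamp): customer_id=NULL, no match -> kept with NULL
  - order 2 (Tablet): customer_id=NULL, no match -> kept with NULL
  - order 3 (Charger): customer_id=4 -> matches Frank
  - order 4 (Router): customer_id=3 -> matches Karen
All 4 rows appear; 2 have NULL customer.

SQL:
SELECT a.product, b.name AS customer
FROM orders a
LEFT JOIN customers b ON a.customer_id = b.id

Result:
product | customer
--------+---------
Lamp    | NULL    
Tablet  | NULL    
Charger | Frank   
Router  | Karen   


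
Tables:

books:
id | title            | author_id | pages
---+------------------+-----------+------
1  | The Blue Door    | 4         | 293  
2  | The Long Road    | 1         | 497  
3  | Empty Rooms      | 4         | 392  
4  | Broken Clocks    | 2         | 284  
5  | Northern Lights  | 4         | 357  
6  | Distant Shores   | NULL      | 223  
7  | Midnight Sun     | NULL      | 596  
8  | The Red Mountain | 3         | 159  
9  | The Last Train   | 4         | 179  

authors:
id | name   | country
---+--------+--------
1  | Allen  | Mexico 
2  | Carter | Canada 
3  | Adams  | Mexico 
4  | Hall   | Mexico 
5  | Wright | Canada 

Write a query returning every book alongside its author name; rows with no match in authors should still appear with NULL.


LEFT JOIN keeps every row from books (the left table); where author_id has no match in authors, the author columns become NULL. Walk through each book:
  - book 1 (The Blue Door): author_id=4 -> matches Hall
  - book 2 (The Long Road): author_id=1 -> matches Allen
  - book 3 (Empty Rooms): author_id=4 -> matches Hall
  - book 4 (Broken Clocks): author_id=2 -> matches Carter
  - book 5 (Northern Lights): author_id=4 -> matches Hall
  - book 6 (Distant Shores): author_id=NULL, no match -> kept with NULL
  - book 7 (Midnight Sun): author_id=NULL, no match -> kept with NULL
  - book 8 (The Red Mountain): author_id=3 -> matches Adams
  - book 9 (The Last Train): author_id=4 -> matches Hall
All 9 rows appear; 2 have NULL author.

SQL:
SELECT a.title, b.name AS author
FROM books a
LEFT JOIN authors b ON a.author_id = b.id

Result:
title            | author
-----------------+-------
The Blue Door    | Hall  
The Long Road    | Allen 
Empty Rooms      | Hall  
Broken Clocks    | Carter
Northern Lights  | Hall  
Distant Shores   | NULL  
Midnight Sun     | NULL  
The Red Mountain | Adams 
The Last Train   | Hall  


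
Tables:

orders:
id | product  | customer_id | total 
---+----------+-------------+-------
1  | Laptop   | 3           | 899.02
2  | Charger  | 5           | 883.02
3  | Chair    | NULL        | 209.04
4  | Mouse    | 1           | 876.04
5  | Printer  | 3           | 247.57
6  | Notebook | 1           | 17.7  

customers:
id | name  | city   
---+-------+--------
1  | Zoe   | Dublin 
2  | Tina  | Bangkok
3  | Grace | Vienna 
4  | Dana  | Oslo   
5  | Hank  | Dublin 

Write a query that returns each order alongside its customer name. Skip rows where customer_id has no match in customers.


INNER JOIN keeps only orders rows whose customer_id matches an id in customers. Walk through each order:
  - order 1 (Laptop): customer_id=3 -> matches Grace
  - order 2 (Charger): customer_id=5 -> matches Hank
  - order 3 (Chair): customer_id=NULL, no match -> dropped
  - order 4 (Mouse): customer_id=1 -> matches Zoe
  - order 5 (Printer): customer_id=3 -> matches Grace
  - order 6 (Notebook): customer_id=1 -> matches Zoe
So 1 of 6 rows is dropped.

SQL:
SELECT a.product, b.name AS customer
FROM orders a
INNER JOIN customers b ON a.customer_id = b.id

Result:
product  | customer
---------+---------
Laptop   | Grace   
Charger  | Hank    
Mouse    | Zoe     
Printer  | Grace   
Notebook | Zoe     


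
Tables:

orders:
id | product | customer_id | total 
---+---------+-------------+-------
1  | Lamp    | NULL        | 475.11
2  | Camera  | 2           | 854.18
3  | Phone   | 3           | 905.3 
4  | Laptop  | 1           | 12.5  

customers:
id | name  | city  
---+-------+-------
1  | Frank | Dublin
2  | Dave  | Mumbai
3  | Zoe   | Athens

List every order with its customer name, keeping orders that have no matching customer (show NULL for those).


LEFT JOIN keeps every row from orders (the left table); where customer_id has no match in customers, the customer columns become NULL. Walk through each order:
  - order 1 (Lamp): customer_id=NULL, no match -> kept with NULL
  - order 2 (Camera): customer_id=2 -> matches Dave
  - order 3 (Phone): customer_id=3 -> matches Zoe
  - order 4 (Laptop): customer_id=1 -> matches Frank
All 4 rows appear; 1 has NULL customer.

SQL:
SELECT a.product, b.name AS customer
FROM orders a
LEFT JOIN customers b ON a.customer_id = b.id

Result:
product | customer
--------+---------
Lamp    | NULL    
Camera  | Dave    
Phone   | Zoe     
Laptop  | Frank   


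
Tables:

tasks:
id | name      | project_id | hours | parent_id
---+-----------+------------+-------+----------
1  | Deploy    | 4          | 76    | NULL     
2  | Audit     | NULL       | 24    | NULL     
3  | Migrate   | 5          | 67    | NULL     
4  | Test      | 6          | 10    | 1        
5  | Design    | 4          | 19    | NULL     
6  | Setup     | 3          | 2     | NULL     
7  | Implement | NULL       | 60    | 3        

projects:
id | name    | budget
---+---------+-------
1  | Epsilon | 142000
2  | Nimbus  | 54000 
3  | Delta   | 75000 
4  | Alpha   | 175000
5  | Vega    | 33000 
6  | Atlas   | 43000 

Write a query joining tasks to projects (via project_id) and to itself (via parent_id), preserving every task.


Two LEFT JOINs from the same base table tasks: one to projects via project_id, one to tasks itself via parent_id. Both are LEFT so every task is preserved.
Match against projects:
  - task 1 (Deploy): project_id=4 -> matches Alpha
  - task 2 (Audit): project_id=NULL, no match -> kept with NULL
  - task 3 (Migrate): project_id=5 -> matches Vega
  - task 4 (Test): project_id=6 -> matches Atlas
  - task 5 (Design): project_id=4 -> matches Alpha
  - task 6 (Setup): project_id=3 -> matches Delta
  - task 7 (Implement): project_id=NULL, no match -> kept with NULL
Match against tasks (self):
  - task 1 (Deploy): parent_id=NULL -> NULL
  - task 2 (Audit): parent_id=NULL -> NULL
  - task 3 (Migrate): parent_id=NULL -> NULL
  - task 4 (Test): parent_id=1 -> Deploy
  - task 5 (Design): parent_id=NULL -> NULL
  - task 6 (Setup): parent_id=NULL -> NULL
  - task 7 (Implement): parent_id=3 -> Migrate

SQL:
SELECT a.name, b.name AS project, c.name AS parent
FROM tasks a
LEFT JOIN projects b ON a.project_id = b.id
LEFT JOIN tasks c ON a.parent_id = c.id

Result:
name      | project | parent 
----------+---------+--------
Deploy    | Alpha   | NULL   
Audit     | NULL    | NULL   
Migrate   | Vega    | NULL   
Test      | Atlas   | Deploy 
Design    | Alpha   | NULL   
Setup     | Delta   | NULL   
Implement | NULL    | Migrate


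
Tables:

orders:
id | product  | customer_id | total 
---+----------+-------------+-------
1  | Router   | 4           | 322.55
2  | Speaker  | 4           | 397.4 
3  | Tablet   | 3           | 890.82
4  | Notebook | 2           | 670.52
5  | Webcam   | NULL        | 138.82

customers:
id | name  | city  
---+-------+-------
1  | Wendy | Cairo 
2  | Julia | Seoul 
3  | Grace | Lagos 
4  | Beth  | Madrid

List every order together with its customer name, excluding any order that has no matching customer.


INNER JOIN keeps only orders rows whose customer_id matches an id in customers. Walk through each order:
  - order 1 (Router): customer_id=4 -> matches Beth
  - order 2 (Speaker): customer_id=4 -> matches Beth
  - order 3 (Tablet): customer_id=3 -> matches Grace
  - order 4 (Notebook): customer_id=2 -> matches Julia
  - order 5 (Webcam): customer_id=NULL, no match -> dropped
So 1 of 5 rows is dropped.

SQL:
SELECT a.product, b.name AS customer
FROM orders a
INNER JOIN customers b ON a.customer_id = b.id

Result:
product  | customer
---------+---------
Router   | Beth    
Speaker  | Beth    
Tablet   | Grace   
Notebook | Julia   


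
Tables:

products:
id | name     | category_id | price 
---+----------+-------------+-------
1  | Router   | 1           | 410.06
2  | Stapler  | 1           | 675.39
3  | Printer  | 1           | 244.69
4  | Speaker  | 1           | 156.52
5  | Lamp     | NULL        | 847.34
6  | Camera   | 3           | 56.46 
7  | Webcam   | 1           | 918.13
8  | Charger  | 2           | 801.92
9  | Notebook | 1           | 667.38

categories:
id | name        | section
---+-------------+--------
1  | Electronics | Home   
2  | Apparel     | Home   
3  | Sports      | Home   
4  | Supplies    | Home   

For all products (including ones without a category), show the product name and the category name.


LEFT JOIN keeps every row from products (the left table); where category_id has no match in categories, the category columns become NULL. Walk through each product:
  - product 1 (Router): category_id=1 -> matches Electronics
  - product 2 (Stapler): category_id=1 -> matches Electronics
  - product 3 (Printer): category_id=1 -> matches Electronics
  - product 4 (Speaker): category_id=1 -> matches Electronics
  - product 5 (Lamp): category_id=NULL, no match -> kept with NULL
  - product 6 (Camera): category_id=3 -> matches Sports
  - product 7 (Webcam): category_id=1 -> matches Electronics
  - product 8 (Charger): category_id=2 -> matches Apparel
  - product 9 (Notebook): category_id=1 -> matches Electronics
All 9 rows appear; 1 has NULL category.

SQL:
SELECT a.name, b.name AS category
FROM products a
LEFT JOIN categories b ON a.category_id = b.id

Result:
name     | category   
---------+------------
Router   | Electronics
Stapler  | Electronics
Printer  | Electronics
Speaker  | Electronics
Lamp     | NULL       
Camera   | Sports     
Webcam   | Electronics
Charger  | Apparel    
Notebook | Electronics


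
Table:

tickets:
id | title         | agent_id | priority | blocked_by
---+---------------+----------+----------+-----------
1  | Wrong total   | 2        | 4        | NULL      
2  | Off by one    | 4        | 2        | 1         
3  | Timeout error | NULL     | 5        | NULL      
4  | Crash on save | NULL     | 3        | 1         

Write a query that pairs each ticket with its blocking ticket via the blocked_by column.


This is a self-join: tickets is joined to a second copy of itself, matching each row's blocked_by to another row's id. Use LEFT JOIN so rows with blocked_by=NULL are kept.
  - ticket 1 (Wrong total): blocked_by=NULL -> NULL
  - ticket 2 (Off by one): blocked_by=1 -> Wrong total
  - ticket 3 (Timeout error): blocked_by=NULL -> NULL
  - ticket 4 (Crash on save): blocked_by=1 -> Wrong total

SQL:
SELECT a.title AS item, b.title AS blocked_by
FROM tickets a
LEFT JOIN tickets b ON a.blocked_by = b.id

Result:
item          | blocked_by 
--------------+------------
Wrong total   | NULL       
Off by one    | Wrong total
Timeout error | NULL       
Crash on save | Wrong total


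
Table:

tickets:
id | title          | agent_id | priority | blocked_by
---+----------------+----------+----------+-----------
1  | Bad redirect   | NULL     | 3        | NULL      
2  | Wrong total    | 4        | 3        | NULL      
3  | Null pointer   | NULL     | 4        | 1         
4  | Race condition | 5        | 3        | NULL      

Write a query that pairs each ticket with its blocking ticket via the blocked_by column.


This is a self-join: tickets is joined to a second copy of itself, matching each row's blocked_by to another row's id. Use LEFT JOIN so rows with blocked_by=NULL are kept.
  - ticket 1 (Bad redirect): blocked_by=NULL -> NULL
  - ticket 2 (Wrong total): blocked_by=NULL -> NULL
  - ticket 3 (Null pointer): blocked_by=1 -> Bad redirect
  - ticket 4 (Race condition): blocked_by=NULL -> NULL

SQL:
SELECT a.title AS item, b.title AS blocked_by
FROM tickets a
LEFT JOIN tickets b ON a.blocked_by = b.id

Result:
item           | blocked_by  
---------------+-------------
Bad redirect   | NULL        
Wrong total    | NULL        
Null pointer   | Bad redirect
Race condition | NULL        


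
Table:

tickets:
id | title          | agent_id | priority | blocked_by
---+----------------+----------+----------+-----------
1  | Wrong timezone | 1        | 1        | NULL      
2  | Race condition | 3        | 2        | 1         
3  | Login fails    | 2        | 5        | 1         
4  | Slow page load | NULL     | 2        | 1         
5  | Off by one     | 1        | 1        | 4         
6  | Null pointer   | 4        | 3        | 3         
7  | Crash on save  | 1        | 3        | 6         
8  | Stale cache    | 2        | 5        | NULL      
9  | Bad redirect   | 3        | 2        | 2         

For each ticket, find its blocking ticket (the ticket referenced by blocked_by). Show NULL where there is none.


This is a self-join: tickets is joined to a second copy of itself, matching each row's blocked_by to another row's id. Use LEFT JOIN so rows with blocked_by=NULL are kept.
  - ticket 1 (Wrong timezone): blocked_by=NULL -> NULL
  - ticket 2 (Race condition): blocked_by=1 -> Wrong timezone
  - ticket 3 (Login fails): blocked_by=1 -> Wrong timezone
  - ticket 4 (Slow page load): blocked_by=1 -> Wrong timezone
  - ticket 5 (Off by one): blocked_by=4 -> Slow page load
  - ticket 6 (Null pointer): blocked_by=3 -> Login fails
  - ticket 7 (Crash on save): blocked_by=6 -> Null pointer
  - ticket 8 (Stale cache): blocked_by=NULL -> NULL
  - ticket 9 (Bad redirect): blocked_by=2 -> Race condition

SQL:
SELECT a.title AS item, b.title AS blocked_by
FROM tickets a
LEFT JOIN tickets b ON a.blocked_by = b.id

Result:
item           | blocked_by    
---------------+---------------
Wrong timezone | NULL          
Race condition | Wrong timezone
Login fails    | Wrong timezone
Slow page load | Wrong timezone
Off by one     | Slow page load
Null pointer   | Login fails   
Crash on save  | Null pointer  
Stale cache    | NULL          
Bad redirect   | Race condition


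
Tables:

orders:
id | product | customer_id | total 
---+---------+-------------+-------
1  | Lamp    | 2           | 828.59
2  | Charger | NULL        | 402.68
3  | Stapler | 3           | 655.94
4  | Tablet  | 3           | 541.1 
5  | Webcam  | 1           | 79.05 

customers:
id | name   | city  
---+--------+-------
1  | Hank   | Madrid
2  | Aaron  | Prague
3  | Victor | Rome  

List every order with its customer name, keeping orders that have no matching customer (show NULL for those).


LEFT JOIN keeps every row from orders (the left table); where customer_id has no match in customers, the customer columns become NULL. Walk through each order:
  - order 1 (Lamp): customer_id=2 -> matches Aaron
  - order 2 (Charger): customer_id=NULL, no match -> kept with NULL
  - order 3 (Stapler): customer_id=3 -> matches Victor
  - order 4 (Tablet): customer_id=3 -> matches Victor
  - order 5 (Webcam): customer_id=1 -> matches Hank
All 5 rows appear; 1 has NULL customer.

SQL:
SELECT a.product, b.name AS customer
FROM orders a
LEFT JOIN customers b ON a.customer_id = b.id

Result:
product | customer
--------+---------
Lamp    | Aaron   
Charger | NULL    
Stapler | Victor  
Tablet  | Victor  
Webcam  | Hank    


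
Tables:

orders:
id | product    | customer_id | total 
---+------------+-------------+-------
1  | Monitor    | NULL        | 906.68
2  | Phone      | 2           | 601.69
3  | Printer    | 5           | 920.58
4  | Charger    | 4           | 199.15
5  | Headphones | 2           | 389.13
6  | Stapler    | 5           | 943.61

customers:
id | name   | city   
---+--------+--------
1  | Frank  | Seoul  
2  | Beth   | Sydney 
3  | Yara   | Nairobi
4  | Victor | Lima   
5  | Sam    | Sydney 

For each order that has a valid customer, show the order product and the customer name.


INNER JOIN keeps only orders rows whose customer_id matches an id in customers. Walk through each order:
  - order 1 (Monitor): customer_id=NULL, no match -> dropped
  - order 2 (Phone): customer_id=2 -> matches Beth
  - order 3 (Printer): customer_id=5 -> matches Sam
  - order 4 (Charger): customer_id=4 -> matches Victor
  - order 5 (Headphones): customer_id=2 -> matches Beth
  - order 6 (Stapler): customer_id=5 -> matches Sam
So 1 of 6 rows is dropped.

SQL:
SELECT a.product, b.name AS customer
FROM orders a
INNER JOIN customers b ON a.customer_id = b.id

Result:
product    | customer
-----------+---------
Phone      | Beth    
Printer    | Sam     
Charger    | Victor  
Headphones | Beth    
Stapler    | Sam     


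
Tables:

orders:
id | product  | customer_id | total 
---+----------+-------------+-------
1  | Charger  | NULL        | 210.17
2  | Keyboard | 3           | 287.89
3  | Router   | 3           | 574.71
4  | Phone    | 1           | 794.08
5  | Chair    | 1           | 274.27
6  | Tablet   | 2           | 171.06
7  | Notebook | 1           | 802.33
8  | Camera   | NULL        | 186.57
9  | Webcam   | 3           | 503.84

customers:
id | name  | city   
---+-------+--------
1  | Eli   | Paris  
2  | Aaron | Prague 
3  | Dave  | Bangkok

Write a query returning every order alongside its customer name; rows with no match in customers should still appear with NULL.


LEFT JOIN keeps every row from orders (the left table); where customer_id has no match in customers, the customer columns become NULL. Walk through each order:
  - order 1 (Charger): customer_id=NULL, no match -> kept with NULL
  - order 2 (Keyboard): customer_id=3 -> matches Dave
  - order 3 (Router): customer_id=3 -> matches Dave
  - order 4 (Phone): customer_id=1 -> matches Eli
  - order 5 (Chair): customer_id=1 -> matches Eli
  - order 6 (Tablet): customer_id=2 -> matches Aaron
  - order 7 (Notebook): customer_id=1 -> matches Eli
  - order 8 (Camera): customer_id=NULL, no match -> kept with NULL
  - order 9 (Webcam): customer_id=3 -> matches Dave
All 9 rows appear; 2 have NULL customer.

SQL:
SELECT a.product, b.name AS customer
FROM orders a
LEFT JOIN customers b ON a.customer_id = b.id

Result:
product  | customer
---------+---------
Charger  | NULL    
Keyboard | Dave    
Router   | Dave    
Phone    | Eli     
Chair    | Eli     
Tablet   | Aaron   
Notebook | Eli     
Camera   | NULL    
Webcam   | Dave    


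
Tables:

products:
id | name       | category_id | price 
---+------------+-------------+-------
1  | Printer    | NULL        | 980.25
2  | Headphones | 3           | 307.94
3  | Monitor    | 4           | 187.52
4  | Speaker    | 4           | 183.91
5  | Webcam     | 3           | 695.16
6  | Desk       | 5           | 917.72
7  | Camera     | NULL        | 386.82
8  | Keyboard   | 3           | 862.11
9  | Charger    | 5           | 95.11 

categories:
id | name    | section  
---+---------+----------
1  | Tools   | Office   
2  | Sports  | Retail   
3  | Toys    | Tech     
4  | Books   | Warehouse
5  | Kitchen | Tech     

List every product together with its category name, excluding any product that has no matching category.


INNER JOIN keeps only products rows whose category_id matches an id in categories. Walk through each product:
  - product 1 (Printer): category_id=NULL, no match -> dropped
  - product 2 (Headphones): category_id=3 -> matches Toys
  - product 3 (Monitor): category_id=4 -> matches Books
  - product 4 (Speaker): category_id=4 -> matches Books
  - product 5 (Webcam): category_id=3 -> matches Toys
  - product 6 (Desk): category_id=5 -> matches Kitchen
  - product 7 (Camera): category_id=NULL, no match -> dropped
  - product 8 (Keyboard): category_id=3 -> matches Toys
  - product 9 (Charger): category_id=5 -> matches Kitchen
So 2 of 9 rows are dropped.

SQL:
SELECT a.name, b.name AS category
FROM products a
INNER JOIN categories b ON a.category_id = b.id

Result:
name       | category
-----------+---------
Headphones | Toys    
Monitor    | Books   
Speaker    | Books   
Webcam     | Toys    
Desk       | Kitchen 
Keyboard   | Toys    
Charger    | Kitchen 


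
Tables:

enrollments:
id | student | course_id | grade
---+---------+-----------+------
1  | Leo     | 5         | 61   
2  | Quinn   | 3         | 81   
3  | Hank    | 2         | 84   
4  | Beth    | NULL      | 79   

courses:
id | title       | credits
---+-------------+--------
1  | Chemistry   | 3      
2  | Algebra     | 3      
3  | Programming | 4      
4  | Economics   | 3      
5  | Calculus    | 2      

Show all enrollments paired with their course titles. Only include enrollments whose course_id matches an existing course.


INNER JOIN keeps only enrollments rows whose course_id matches an id in courses. Walk through each enrollment:
  - enrollment 1 (Leo): course_id=5 -> matches Calculus
  - enrollment 2 (Quinn): course_id=3 -> matches Programming
  - enrollment 3 (Hank): course_id=2 -> matches Algebra
  - enrollment 4 (Beth): course_id=NULL, no match -> dropped
So 1 of 4 rows is dropped.

SQL:
SELECT a.student, b.title AS course
FROM enrollments a
INNER JOIN courses b ON a.course_id = b.id

Result:
student | course     
--------+------------
Leo     | Calculus   
Quinn   | Programming
Hank    | Algebra    


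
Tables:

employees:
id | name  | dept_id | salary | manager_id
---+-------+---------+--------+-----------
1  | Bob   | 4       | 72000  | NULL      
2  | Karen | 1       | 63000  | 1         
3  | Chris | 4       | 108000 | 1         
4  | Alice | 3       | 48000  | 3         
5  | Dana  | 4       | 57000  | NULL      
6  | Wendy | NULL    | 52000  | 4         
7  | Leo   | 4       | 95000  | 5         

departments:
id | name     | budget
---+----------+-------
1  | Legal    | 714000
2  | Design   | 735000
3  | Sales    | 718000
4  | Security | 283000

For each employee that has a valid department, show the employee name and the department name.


INNER JOIN keeps only employees rows whose dept_id matches an id in departments. Walk through each employee:
  - employee 1 (Bob): dept_id=4 -> matches Security
  - employee 2 (Karen): dept_id=1 -> matches Legal
  - employee 3 (Chris): dept_id=4 -> matches Security
  - employee 4 (Alice): dept_id=3 -> matches Sales
  - employee 5 (Dana): dept_id=4 -> matches Security
  - employee 6 (Wendy): dept_id=NULL, no match -> dropped
  - employee 7 (Leo): dept_id=4 -> matches Security
So 1 of 7 rows is dropped.

SQL:
SELECT a.name, b.name AS department
FROM employees a
INNER JOIN departments b ON a.dept_id = b.id

Result:
name  | department
------+-----------
Bob   | Security  
Karen | Legal     
Chris | Security  
Alice | Sales     
Dana  | Security  
Leo   | Security  


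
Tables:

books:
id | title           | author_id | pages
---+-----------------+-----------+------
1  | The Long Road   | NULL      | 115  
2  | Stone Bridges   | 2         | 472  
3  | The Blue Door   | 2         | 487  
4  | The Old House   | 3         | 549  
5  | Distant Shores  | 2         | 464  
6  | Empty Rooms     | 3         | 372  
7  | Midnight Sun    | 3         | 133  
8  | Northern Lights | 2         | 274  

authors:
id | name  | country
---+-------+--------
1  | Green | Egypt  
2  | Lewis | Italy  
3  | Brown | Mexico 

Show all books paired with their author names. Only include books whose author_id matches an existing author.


INNER JOIN keeps only books rows whose author_id matches an id in authors. Walk through each book:
  - book 1 (The Long Road): author_id=NULL, no match -> dropped
  - book 2 (Stone Bridges): author_id=2 -> matches Lewis
  - book 3 (The Blue Door): author_id=2 -> matches Lewis
  - book 4 (The Old House): author_id=3 -> matches Brown
  - book 5 (Distant Shores): author_id=2 -> matches Lewis
  - book 6 (Empty Rooms): author_id=3 -> matches Brown
  - book 7 (Midnight Sun): author_id=3 -> matches Brown
  - book 8 (Northern Lights): author_id=2 -> matches Lewis
So 1 of 8 rows is dropped.

SQL:
SELECT a.title, b.name AS author
FROM books a
INNER JOIN authors b ON a.author_id = b.id

Result:
title           | author
----------------+-------
Stone Bridges   | Lewis 
The Blue Door   | Lewis 
The Old House   | Brown 
Distant Shores  | Lewis 
Empty Rooms     | Brown 
Midnight Sun    | Brown 
Northern Lights | Lewis 


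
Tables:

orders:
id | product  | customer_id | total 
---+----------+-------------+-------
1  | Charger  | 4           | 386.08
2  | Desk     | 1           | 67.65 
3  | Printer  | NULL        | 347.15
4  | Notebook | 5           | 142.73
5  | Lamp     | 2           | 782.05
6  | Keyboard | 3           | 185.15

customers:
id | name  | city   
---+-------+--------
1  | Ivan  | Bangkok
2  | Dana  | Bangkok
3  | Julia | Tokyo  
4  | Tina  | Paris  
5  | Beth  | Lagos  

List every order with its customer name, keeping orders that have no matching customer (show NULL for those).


LEFT JOIN keeps every row from orders (the left table); where customer_id has no match in customers, the customer columns become NULL. Walk through each order:
  - order 1 (Charger): customer_id=4 -> matches Tina
  - order 2 (Desk): customer_id=1 -> matches Ivan
  - order 3 (Printer): customer_id=NULL, no match -> kept with NULL
  - order 4 (Notebook): customer_id=5 -> matches Beth
  - order 5 (Lamp): customer_id=2 -> matches Dana
  - order 6 (Keyboard): customer_id=3 -> matches Julia
All 6 rows appear; 1 has NULL customer.

SQL:
SELECT a.product, b.name AS customer
FROM orders a
LEFT JOIN customers b ON a.customer_id = b.id

Result:
product  | customer
---------+---------
Charger  | Tina    
Desk     | Ivan    
Printer  | NULL    
Notebook | Beth    
Lamp     | Dana    
Keyboard | Julia   


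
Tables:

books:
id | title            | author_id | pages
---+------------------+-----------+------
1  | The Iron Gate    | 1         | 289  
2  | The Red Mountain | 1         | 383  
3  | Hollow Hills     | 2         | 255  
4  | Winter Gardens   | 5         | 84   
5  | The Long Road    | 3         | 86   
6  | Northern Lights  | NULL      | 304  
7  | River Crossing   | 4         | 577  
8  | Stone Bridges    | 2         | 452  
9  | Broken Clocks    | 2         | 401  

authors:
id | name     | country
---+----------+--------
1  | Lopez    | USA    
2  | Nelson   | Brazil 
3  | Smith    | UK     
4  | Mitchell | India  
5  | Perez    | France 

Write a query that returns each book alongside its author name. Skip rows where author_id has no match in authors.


INNER JOIN keeps only books rows whose author_id matches an id in authors. Walk through each book:
  - book 1 (The Iron Gate): author_id=1 -> matches Lopez
  - book 2 (The Red Mountain): author_id=1 -> matches Lopez
  - book 3 (Hollow Hills): author_id=2 -> matches Nelson
  - book 4 (Winter Gardens): author_id=5 -> matches Perez
  - book 5 (The Long Road): author_id=3 -> matches Smith
  - book 6 (Northern Lights): author_id=NULL, no match -> dropped
  - book 7 (River Crossing): author_id=4 -> matches Mitchell
  - book 8 (Stone Bridges): author_id=2 -> matches Nelson
  - book 9 (Broken Clocks): author_id=2 -> matches Nelson
So 1 of 9 rows is dropped.

SQL:
SELECT a.title, b.name AS author
FROM books a
INNER JOIN authors b ON a.author_id = b.id

Result:
title            | author  
-----------------+---------
The Iron Gate    | Lopez   
The Red Mountain | Lopez   
Hollow Hills     | Nelson  
Winter Gardens   | Perez   
The Long Road    | Smith   
River Crossing   | Mitchell
Stone Bridges    | Nelson  
Broken Clocks    | Nelson  


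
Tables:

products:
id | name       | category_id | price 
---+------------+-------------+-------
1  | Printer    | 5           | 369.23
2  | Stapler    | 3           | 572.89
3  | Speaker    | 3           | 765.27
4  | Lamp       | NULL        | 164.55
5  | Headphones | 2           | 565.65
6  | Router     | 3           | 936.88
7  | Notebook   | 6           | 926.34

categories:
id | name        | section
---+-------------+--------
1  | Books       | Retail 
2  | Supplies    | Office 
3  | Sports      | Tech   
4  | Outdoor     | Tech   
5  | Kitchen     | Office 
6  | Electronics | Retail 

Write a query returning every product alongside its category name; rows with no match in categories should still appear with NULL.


LEFT JOIN keeps every row from products (the left table); where category_id has no match in categories, the category columns become NULL. Walk through each product:
  - product 1 (Printer): category_id=5 -> matches Kitchen
  - product 2 (Stapler): category_id=3 -> matches Sports
  - product 3 (Speaker): category_id=3 -> matches Sports
  - product 4 (Lamp): category_id=NULL, no match -> kept with NULL
  - product 5 (Headphones): category_id=2 -> matches Supplies
  - product 6 (Router): category_id=3 -> matches Sports
  - product 7 (Notebook): category_id=6 -> matches Electronics
All 7 rows appear; 1 has NULL category.

SQL:
SELECT a.name, b.name AS category
FROM products a
LEFT JOIN categories b ON a.category_id = b.id

Result:
name       | category   
-----------+------------
Printer    | Kitchen    
Stapler    | Sports     
Speaker    | Sports     
Lamp       | NULL       
Headphones | Supplies   
Router     | Sports     
Notebook   | Electronics
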